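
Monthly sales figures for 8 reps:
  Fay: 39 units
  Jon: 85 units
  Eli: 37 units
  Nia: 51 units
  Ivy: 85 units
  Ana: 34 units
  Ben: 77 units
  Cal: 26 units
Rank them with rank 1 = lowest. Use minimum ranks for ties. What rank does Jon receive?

Sorted (ascending): 26, 34, 37, 39, 51, 77, 85, 85
The 2 values of 85 occupy positions 7–8 → each gets rank 7.
Jon has value 85 units → rank 7.

7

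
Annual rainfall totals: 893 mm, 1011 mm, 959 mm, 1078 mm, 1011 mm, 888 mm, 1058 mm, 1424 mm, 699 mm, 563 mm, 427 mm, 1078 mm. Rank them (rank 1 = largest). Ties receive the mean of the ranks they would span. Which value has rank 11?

563

Sorted (descending): 1424, 1078, 1078, 1058, 1011, 1011, 959, 893, 888, 699, 563, 427
The 2 values of 1078 occupy positions 2–3 → average rank (2+3)/2 = 2.5.
The 2 values of 1011 occupy positions 5–6 → average rank (5+6)/2 = 5.5.
Rank 11 → value 563.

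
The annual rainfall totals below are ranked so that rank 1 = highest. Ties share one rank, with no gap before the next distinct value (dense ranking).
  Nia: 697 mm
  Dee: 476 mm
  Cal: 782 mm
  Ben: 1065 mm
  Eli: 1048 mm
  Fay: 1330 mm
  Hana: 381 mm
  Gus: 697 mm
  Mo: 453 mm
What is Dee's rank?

Sorted (descending): 1330, 1065, 1048, 782, 697, 697, 476, 453, 381
The 2 values of 697 share dense rank 5.
Remaining distinct values take the next consecutive integers.
Dee has value 476 mm → rank 6.

6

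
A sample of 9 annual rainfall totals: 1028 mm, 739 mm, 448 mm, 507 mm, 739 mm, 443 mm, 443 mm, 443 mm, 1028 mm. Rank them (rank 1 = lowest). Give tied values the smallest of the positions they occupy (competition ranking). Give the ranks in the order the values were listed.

Sorted (ascending): 443, 443, 443, 448, 507, 739, 739, 1028, 1028
The 3 values of 443 occupy positions 1–3 → each gets rank 1.
The 2 values of 739 occupy positions 6–7 → each gets rank 6.
The 2 values of 1028 occupy positions 8–9 → each gets rank 8.

8, 6, 4, 5, 6, 1, 1, 1, 8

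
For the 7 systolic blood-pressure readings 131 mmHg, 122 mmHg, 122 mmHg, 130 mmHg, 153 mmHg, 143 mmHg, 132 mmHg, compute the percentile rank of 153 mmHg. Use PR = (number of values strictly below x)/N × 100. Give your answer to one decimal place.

85.7

N = 7.
Strictly below 153: 6. Equal to 153: 1.
PR = 6/7 × 100 = 85.7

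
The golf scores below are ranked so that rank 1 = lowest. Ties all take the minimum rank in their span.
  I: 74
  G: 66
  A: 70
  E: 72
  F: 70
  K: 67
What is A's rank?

3

Sorted (ascending): 66, 67, 70, 70, 72, 74
The 2 values of 70 occupy positions 3–4 → each gets rank 3.
A has value 70 → rank 3.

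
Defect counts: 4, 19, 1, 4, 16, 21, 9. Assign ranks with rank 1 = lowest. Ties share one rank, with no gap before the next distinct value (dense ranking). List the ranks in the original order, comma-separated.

2, 5, 1, 2, 4, 6, 3

Sorted (ascending): 1, 4, 4, 9, 16, 19, 21
The 2 values of 4 share dense rank 2.
Remaining distinct values take the next consecutive integers.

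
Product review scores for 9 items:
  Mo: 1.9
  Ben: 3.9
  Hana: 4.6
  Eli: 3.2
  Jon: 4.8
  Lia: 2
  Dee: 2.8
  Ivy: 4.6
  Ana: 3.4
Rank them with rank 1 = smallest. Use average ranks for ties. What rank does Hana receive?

Sorted (ascending): 1.9, 2, 2.8, 3.2, 3.4, 3.9, 4.6, 4.6, 4.8
The 2 values of 4.6 occupy positions 7–8 → average rank (7+8)/2 = 7.5.
Hana has value 4.6 → rank 7.5.

7.5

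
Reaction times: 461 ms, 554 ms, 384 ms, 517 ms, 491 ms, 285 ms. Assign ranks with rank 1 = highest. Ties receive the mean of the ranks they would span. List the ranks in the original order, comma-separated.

4, 1, 5, 2, 3, 6

Sorted (descending): 554, 517, 491, 461, 384, 285
No ties — each value takes its position as its rank.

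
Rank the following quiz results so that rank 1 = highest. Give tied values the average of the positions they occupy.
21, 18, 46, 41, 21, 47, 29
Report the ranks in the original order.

5.5, 7, 2, 3, 5.5, 1, 4

Sorted (descending): 47, 46, 41, 29, 21, 21, 18
The 2 values of 21 occupy positions 5–6 → average rank (5+6)/2 = 5.5.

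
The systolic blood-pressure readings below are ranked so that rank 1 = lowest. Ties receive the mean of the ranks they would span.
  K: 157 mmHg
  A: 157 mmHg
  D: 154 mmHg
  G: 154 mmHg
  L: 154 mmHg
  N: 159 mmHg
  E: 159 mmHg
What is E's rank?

Sorted (ascending): 154, 154, 154, 157, 157, 159, 159
The 3 values of 154 occupy positions 1–3 → average rank 2.
The 2 values of 157 occupy positions 4–5 → average rank (4+5)/2 = 4.5.
The 2 values of 159 occupy positions 6–7 → average rank (6+7)/2 = 6.5.
E has value 159 mmHg → rank 6.5.

6.5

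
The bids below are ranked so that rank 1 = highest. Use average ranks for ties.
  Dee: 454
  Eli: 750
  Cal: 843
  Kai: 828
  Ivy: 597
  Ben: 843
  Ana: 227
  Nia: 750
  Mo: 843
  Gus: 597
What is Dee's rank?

Sorted (descending): 843, 843, 843, 828, 750, 750, 597, 597, 454, 227
The 3 values of 843 occupy positions 1–3 → average rank 2.
The 2 values of 750 occupy positions 5–6 → average rank (5+6)/2 = 5.5.
The 2 values of 597 occupy positions 7–8 → average rank (7+8)/2 = 7.5.
Dee has value 454 → rank 9.

9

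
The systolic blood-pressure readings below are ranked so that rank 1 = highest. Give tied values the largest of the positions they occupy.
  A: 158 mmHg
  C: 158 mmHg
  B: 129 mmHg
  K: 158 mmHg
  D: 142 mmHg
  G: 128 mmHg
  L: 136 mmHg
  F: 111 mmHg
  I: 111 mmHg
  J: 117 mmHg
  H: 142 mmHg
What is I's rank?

Sorted (descending): 158, 158, 158, 142, 142, 136, 129, 128, 117, 111, 111
The 3 values of 158 occupy positions 1–3 → each gets rank 3.
The 2 values of 142 occupy positions 4–5 → each gets rank 5.
The 2 values of 111 occupy positions 10–11 → each gets rank 11.
I has value 111 mmHg → rank 11.

11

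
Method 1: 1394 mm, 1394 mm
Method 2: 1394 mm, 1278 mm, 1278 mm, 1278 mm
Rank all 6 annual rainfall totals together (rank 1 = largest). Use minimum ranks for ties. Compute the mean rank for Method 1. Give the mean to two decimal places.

1.00

Sorted (descending): 1394, 1394, 1394, 1278, 1278, 1278
The 3 values of 1394 occupy positions 1–3 → each gets rank 1.
The 3 values of 1278 occupy positions 4–6 → each gets rank 4.
Method 1 values → pooled ranks: 1394→1, 1394→1
Mean rank = (1 + 1) / 2 = 1.00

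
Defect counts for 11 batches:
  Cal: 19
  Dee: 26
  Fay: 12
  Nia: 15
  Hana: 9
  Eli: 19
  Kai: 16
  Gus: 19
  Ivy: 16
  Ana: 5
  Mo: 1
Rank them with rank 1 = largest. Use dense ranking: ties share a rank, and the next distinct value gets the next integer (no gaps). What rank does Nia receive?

Sorted (descending): 26, 19, 19, 19, 16, 16, 15, 12, 9, 5, 1
The 3 values of 19 share dense rank 2.
The 2 values of 16 share dense rank 3.
Remaining distinct values take the next consecutive integers.
Nia has value 15 → rank 4.

4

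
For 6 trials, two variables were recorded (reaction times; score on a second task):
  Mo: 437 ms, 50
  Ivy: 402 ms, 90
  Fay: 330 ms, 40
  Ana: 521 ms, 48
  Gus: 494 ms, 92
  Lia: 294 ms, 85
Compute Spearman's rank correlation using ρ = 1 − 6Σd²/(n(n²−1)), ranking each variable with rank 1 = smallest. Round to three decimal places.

0.086

Ranks of variable 1: 4, 3, 2, 6, 5, 1
Ranks of variable 2: 3, 5, 1, 2, 6, 4
d = r₁ − r₂: 1, -2, 1, 4, -1, -3
d²: 1, 4, 1, 16, 1, 9; Σd² = 32
ρ = 1 − 6·32/(6·35) = 1 − 192/210 = 0.086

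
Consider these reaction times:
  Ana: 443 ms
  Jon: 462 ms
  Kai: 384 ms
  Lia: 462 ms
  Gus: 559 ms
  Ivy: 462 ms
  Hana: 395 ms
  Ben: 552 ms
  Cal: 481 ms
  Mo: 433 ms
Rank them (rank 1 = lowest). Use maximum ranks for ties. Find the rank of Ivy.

7

Sorted (ascending): 384, 395, 433, 443, 462, 462, 462, 481, 552, 559
The 3 values of 462 occupy positions 5–7 → each gets rank 7.
Ivy has value 462 ms → rank 7.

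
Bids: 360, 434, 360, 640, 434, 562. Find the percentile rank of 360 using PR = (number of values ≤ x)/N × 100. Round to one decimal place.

33.3

N = 6.
Strictly below 360: 0. Equal to 360: 2.
PR = 2/6 × 100 = 33.3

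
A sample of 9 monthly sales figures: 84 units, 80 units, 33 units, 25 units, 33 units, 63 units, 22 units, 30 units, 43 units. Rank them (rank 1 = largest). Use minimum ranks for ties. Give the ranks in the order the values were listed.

Sorted (descending): 84, 80, 63, 43, 33, 33, 30, 25, 22
The 2 values of 33 occupy positions 5–6 → each gets rank 5.

1, 2, 5, 8, 5, 3, 9, 7, 4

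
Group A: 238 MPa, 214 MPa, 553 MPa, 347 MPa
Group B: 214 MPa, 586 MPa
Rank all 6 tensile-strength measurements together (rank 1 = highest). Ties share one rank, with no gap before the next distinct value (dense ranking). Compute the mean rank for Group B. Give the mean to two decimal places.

Sorted (descending): 586, 553, 347, 238, 214, 214
The 2 values of 214 share dense rank 5.
Remaining distinct values take the next consecutive integers.
Group B values → pooled ranks: 214→5, 586→1
Mean rank = (5 + 1) / 2 = 3.00

3.00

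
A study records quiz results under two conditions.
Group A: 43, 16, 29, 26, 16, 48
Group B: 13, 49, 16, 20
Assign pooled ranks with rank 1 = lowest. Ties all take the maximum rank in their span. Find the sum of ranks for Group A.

Sorted (ascending): 13, 16, 16, 16, 20, 26, 29, 43, 48, 49
The 3 values of 16 occupy positions 2–4 → each gets rank 4.
Group A values → pooled ranks: 43→8, 16→4, 29→7, 26→6, 16→4, 48→9
Rank sum = 8 + 4 + 7 + 6 + 4 + 9 = 38

38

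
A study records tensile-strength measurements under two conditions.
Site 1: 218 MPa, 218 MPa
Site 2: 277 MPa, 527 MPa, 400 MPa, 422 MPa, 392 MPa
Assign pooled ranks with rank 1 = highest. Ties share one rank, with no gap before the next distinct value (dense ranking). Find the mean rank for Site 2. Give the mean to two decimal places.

3.00

Sorted (descending): 527, 422, 400, 392, 277, 218, 218
The 2 values of 218 share dense rank 6.
Remaining distinct values take the next consecutive integers.
Site 2 values → pooled ranks: 277→5, 527→1, 400→3, 422→2, 392→4
Mean rank = (5 + 1 + 3 + 2 + 4) / 5 = 3.00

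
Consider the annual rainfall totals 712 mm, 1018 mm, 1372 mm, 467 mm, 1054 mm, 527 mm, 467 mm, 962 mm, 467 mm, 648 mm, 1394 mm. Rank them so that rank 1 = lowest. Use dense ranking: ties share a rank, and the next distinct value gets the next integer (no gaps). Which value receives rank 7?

1054

Sorted (ascending): 467, 467, 467, 527, 648, 712, 962, 1018, 1054, 1372, 1394
The 3 values of 467 share dense rank 1.
Remaining distinct values take the next consecutive integers.
Rank 7 → value 1054.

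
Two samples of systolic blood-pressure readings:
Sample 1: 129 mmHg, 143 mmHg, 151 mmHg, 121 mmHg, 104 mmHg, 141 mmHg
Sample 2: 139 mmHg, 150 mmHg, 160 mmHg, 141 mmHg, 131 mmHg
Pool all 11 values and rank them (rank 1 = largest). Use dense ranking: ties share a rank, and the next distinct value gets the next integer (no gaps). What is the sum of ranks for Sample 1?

Sorted (descending): 160, 151, 150, 143, 141, 141, 139, 131, 129, 121, 104
The 2 values of 141 share dense rank 5.
Remaining distinct values take the next consecutive integers.
Sample 1 values → pooled ranks: 129→8, 143→4, 151→2, 121→9, 104→10, 141→5
Rank sum = 8 + 4 + 2 + 9 + 10 + 5 = 38

38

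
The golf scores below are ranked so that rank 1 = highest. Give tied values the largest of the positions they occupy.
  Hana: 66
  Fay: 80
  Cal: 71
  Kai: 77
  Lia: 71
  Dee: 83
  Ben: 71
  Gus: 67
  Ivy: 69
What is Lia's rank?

6

Sorted (descending): 83, 80, 77, 71, 71, 71, 69, 67, 66
The 3 values of 71 occupy positions 4–6 → each gets rank 6.
Lia has value 71 → rank 6.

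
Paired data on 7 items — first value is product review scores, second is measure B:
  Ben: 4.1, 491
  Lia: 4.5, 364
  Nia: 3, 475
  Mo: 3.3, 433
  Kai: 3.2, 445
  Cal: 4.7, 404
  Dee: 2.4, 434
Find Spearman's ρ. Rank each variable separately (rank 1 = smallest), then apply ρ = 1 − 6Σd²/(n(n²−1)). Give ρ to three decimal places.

-0.500

Ranks of variable 1: 5, 6, 2, 4, 3, 7, 1
Ranks of variable 2: 7, 1, 6, 3, 5, 2, 4
d = r₁ − r₂: -2, 5, -4, 1, -2, 5, -3
d²: 4, 25, 16, 1, 4, 25, 9; Σd² = 84
ρ = 1 − 6·84/(7·48) = 1 − 504/336 = -0.500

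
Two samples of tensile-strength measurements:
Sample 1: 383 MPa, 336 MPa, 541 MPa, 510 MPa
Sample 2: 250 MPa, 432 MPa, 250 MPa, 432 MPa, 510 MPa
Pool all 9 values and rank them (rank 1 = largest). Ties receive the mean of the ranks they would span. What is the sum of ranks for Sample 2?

Sorted (descending): 541, 510, 510, 432, 432, 383, 336, 250, 250
The 2 values of 510 occupy positions 2–3 → average rank (2+3)/2 = 2.5.
The 2 values of 432 occupy positions 4–5 → average rank (4+5)/2 = 4.5.
The 2 values of 250 occupy positions 8–9 → average rank (8+9)/2 = 8.5.
Sample 2 values → pooled ranks: 250→8.5, 432→4.5, 250→8.5, 432→4.5, 510→2.5
Rank sum = 8.5 + 4.5 + 8.5 + 4.5 + 2.5 = 28.5

28.5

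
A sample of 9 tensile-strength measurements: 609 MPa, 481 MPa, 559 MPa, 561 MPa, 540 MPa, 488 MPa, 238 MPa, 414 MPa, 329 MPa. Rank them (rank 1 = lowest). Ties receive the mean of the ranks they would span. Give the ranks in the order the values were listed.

9, 4, 7, 8, 6, 5, 1, 3, 2

Sorted (ascending): 238, 329, 414, 481, 488, 540, 559, 561, 609
No ties — each value takes its position as its rank.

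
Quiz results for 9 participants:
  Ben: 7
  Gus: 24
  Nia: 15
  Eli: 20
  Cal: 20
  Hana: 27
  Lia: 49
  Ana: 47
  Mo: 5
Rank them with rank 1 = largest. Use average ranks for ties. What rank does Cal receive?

Sorted (descending): 49, 47, 27, 24, 20, 20, 15, 7, 5
The 2 values of 20 occupy positions 5–6 → average rank (5+6)/2 = 5.5.
Cal has value 20 → rank 5.5.

5.5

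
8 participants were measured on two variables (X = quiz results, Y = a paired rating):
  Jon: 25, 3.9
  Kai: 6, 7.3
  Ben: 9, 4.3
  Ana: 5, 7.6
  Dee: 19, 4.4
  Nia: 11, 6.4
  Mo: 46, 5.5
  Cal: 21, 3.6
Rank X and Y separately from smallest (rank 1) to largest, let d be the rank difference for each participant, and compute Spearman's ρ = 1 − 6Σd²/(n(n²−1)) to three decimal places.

-0.643

Ranks of variable 1: 7, 2, 3, 1, 5, 4, 8, 6
Ranks of variable 2: 2, 7, 3, 8, 4, 6, 5, 1
d = r₁ − r₂: 5, -5, 0, -7, 1, -2, 3, 5
d²: 25, 25, 0, 49, 1, 4, 9, 25; Σd² = 138
ρ = 1 − 6·138/(8·63) = 1 − 828/504 = -0.643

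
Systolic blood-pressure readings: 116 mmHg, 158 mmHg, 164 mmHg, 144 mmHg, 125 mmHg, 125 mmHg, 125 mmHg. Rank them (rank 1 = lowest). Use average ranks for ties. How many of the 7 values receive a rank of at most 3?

Sorted (ascending): 116, 125, 125, 125, 144, 158, 164
The 3 values of 125 occupy positions 2–4 → average rank 3.
Ranks ≤ 3: {1, 3, 3, 3} → 4 values.

4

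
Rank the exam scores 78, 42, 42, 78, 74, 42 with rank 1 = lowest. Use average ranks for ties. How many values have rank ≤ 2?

3

Sorted (ascending): 42, 42, 42, 74, 78, 78
The 3 values of 42 occupy positions 1–3 → average rank 2.
The 2 values of 78 occupy positions 5–6 → average rank (5+6)/2 = 5.5.
Ranks ≤ 2: {2, 2, 2} → 3 values.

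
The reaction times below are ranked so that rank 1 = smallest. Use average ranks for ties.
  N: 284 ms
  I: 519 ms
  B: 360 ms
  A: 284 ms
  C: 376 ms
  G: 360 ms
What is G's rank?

3.5

Sorted (ascending): 284, 284, 360, 360, 376, 519
The 2 values of 284 occupy positions 1–2 → average rank (1+2)/2 = 1.5.
The 2 values of 360 occupy positions 3–4 → average rank (3+4)/2 = 3.5.
G has value 360 ms → rank 3.5.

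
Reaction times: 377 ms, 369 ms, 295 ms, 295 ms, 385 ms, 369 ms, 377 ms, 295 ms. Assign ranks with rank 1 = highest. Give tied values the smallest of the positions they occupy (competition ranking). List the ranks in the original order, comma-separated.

Sorted (descending): 385, 377, 377, 369, 369, 295, 295, 295
The 2 values of 377 occupy positions 2–3 → each gets rank 2.
The 2 values of 369 occupy positions 4–5 → each gets rank 4.
The 3 values of 295 occupy positions 6–8 → each gets rank 6.

2, 4, 6, 6, 1, 4, 2, 6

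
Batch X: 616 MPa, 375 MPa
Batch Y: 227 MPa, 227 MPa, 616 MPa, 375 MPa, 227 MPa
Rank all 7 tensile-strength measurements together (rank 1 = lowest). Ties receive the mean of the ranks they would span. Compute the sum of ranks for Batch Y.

Sorted (ascending): 227, 227, 227, 375, 375, 616, 616
The 3 values of 227 occupy positions 1–3 → average rank 2.
The 2 values of 375 occupy positions 4–5 → average rank (4+5)/2 = 4.5.
The 2 values of 616 occupy positions 6–7 → average rank (6+7)/2 = 6.5.
Batch Y values → pooled ranks: 227→2, 227→2, 616→6.5, 375→4.5, 227→2
Rank sum = 2 + 2 + 6.5 + 4.5 + 2 = 17

17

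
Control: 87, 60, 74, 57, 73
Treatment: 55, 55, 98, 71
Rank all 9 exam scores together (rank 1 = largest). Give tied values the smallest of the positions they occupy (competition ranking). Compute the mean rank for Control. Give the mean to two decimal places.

Sorted (descending): 98, 87, 74, 73, 71, 60, 57, 55, 55
The 2 values of 55 occupy positions 8–9 → each gets rank 8.
Control values → pooled ranks: 87→2, 60→6, 74→3, 57→7, 73→4
Mean rank = (2 + 6 + 3 + 7 + 4) / 5 = 4.40

4.40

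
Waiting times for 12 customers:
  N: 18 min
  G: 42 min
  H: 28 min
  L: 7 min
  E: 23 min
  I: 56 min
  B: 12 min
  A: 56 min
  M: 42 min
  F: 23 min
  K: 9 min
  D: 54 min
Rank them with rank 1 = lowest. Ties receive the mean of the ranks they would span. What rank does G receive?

Sorted (ascending): 7, 9, 12, 18, 23, 23, 28, 42, 42, 54, 56, 56
The 2 values of 23 occupy positions 5–6 → average rank (5+6)/2 = 5.5.
The 2 values of 42 occupy positions 8–9 → average rank (8+9)/2 = 8.5.
The 2 values of 56 occupy positions 11–12 → average rank (11+12)/2 = 11.5.
G has value 42 min → rank 8.5.

8.5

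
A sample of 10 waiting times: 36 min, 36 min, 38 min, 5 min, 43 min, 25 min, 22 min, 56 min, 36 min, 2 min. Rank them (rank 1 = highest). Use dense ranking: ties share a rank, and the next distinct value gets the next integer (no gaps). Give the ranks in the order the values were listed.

Sorted (descending): 56, 43, 38, 36, 36, 36, 25, 22, 5, 2
The 3 values of 36 share dense rank 4.
Remaining distinct values take the next consecutive integers.

4, 4, 3, 7, 2, 5, 6, 1, 4, 8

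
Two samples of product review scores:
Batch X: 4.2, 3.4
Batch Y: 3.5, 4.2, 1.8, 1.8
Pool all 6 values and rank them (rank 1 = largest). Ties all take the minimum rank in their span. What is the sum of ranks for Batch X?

5

Sorted (descending): 4.2, 4.2, 3.5, 3.4, 1.8, 1.8
The 2 values of 4.2 occupy positions 1–2 → each gets rank 1.
The 2 values of 1.8 occupy positions 5–6 → each gets rank 5.
Batch X values → pooled ranks: 4.2→1, 3.4→4
Rank sum = 1 + 4 = 5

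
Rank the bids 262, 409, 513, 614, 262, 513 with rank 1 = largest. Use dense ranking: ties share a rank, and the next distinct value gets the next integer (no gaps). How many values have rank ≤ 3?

4

Sorted (descending): 614, 513, 513, 409, 262, 262
The 2 values of 513 share dense rank 2.
The 2 values of 262 share dense rank 4.
Remaining distinct values take the next consecutive integers.
Ranks ≤ 3: {1, 2, 2, 3} → 4 values.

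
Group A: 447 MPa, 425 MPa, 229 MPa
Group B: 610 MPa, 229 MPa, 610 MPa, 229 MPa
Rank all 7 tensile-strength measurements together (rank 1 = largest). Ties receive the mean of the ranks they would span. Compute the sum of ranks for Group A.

Sorted (descending): 610, 610, 447, 425, 229, 229, 229
The 2 values of 610 occupy positions 1–2 → average rank (1+2)/2 = 1.5.
The 3 values of 229 occupy positions 5–7 → average rank 6.
Group A values → pooled ranks: 447→3, 425→4, 229→6
Rank sum = 3 + 4 + 6 = 13

13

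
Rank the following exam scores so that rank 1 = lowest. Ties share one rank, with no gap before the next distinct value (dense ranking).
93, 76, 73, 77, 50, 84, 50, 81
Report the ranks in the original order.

7, 3, 2, 4, 1, 6, 1, 5

Sorted (ascending): 50, 50, 73, 76, 77, 81, 84, 93
The 2 values of 50 share dense rank 1.
Remaining distinct values take the next consecutive integers.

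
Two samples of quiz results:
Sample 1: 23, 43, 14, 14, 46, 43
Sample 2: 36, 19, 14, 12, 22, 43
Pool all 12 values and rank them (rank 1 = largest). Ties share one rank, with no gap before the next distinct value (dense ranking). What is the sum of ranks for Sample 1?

Sorted (descending): 46, 43, 43, 43, 36, 23, 22, 19, 14, 14, 14, 12
The 3 values of 43 share dense rank 2.
The 3 values of 14 share dense rank 7.
Remaining distinct values take the next consecutive integers.
Sample 1 values → pooled ranks: 23→4, 43→2, 14→7, 14→7, 46→1, 43→2
Rank sum = 4 + 2 + 7 + 7 + 1 + 2 = 23

23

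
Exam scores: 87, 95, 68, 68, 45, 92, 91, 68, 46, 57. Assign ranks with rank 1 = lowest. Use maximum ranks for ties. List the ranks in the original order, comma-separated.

7, 10, 6, 6, 1, 9, 8, 6, 2, 3

Sorted (ascending): 45, 46, 57, 68, 68, 68, 87, 91, 92, 95
The 3 values of 68 occupy positions 4–6 → each gets rank 6.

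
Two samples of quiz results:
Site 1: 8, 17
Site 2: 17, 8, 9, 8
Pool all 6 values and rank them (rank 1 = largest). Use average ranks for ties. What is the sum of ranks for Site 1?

6.5

Sorted (descending): 17, 17, 9, 8, 8, 8
The 2 values of 17 occupy positions 1–2 → average rank (1+2)/2 = 1.5.
The 3 values of 8 occupy positions 4–6 → average rank 5.
Site 1 values → pooled ranks: 8→5, 17→1.5
Rank sum = 5 + 1.5 = 6.5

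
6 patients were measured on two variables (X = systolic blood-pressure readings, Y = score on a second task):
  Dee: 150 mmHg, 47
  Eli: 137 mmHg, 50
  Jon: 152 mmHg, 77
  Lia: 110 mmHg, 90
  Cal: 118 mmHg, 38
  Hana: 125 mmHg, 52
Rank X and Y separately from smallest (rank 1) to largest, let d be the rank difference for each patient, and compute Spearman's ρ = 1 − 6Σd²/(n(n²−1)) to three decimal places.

-0.086

Ranks of variable 1: 5, 4, 6, 1, 2, 3
Ranks of variable 2: 2, 3, 5, 6, 1, 4
d = r₁ − r₂: 3, 1, 1, -5, 1, -1
d²: 9, 1, 1, 25, 1, 1; Σd² = 38
ρ = 1 − 6·38/(6·35) = 1 − 228/210 = -0.086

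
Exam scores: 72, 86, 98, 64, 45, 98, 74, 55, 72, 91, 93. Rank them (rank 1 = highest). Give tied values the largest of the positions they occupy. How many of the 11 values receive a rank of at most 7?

6

Sorted (descending): 98, 98, 93, 91, 86, 74, 72, 72, 64, 55, 45
The 2 values of 98 occupy positions 1–2 → each gets rank 2.
The 2 values of 72 occupy positions 7–8 → each gets rank 8.
Ranks ≤ 7: {2, 2, 3, 4, 5, 6} → 6 values.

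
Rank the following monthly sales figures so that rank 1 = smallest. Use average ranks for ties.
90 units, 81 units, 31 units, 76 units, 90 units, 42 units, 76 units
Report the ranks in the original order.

6.5, 5, 1, 3.5, 6.5, 2, 3.5

Sorted (ascending): 31, 42, 76, 76, 81, 90, 90
The 2 values of 76 occupy positions 3–4 → average rank (3+4)/2 = 3.5.
The 2 values of 90 occupy positions 6–7 → average rank (6+7)/2 = 6.5.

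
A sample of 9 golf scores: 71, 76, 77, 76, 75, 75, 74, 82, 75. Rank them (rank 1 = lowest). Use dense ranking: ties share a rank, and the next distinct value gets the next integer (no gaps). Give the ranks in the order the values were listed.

Sorted (ascending): 71, 74, 75, 75, 75, 76, 76, 77, 82
The 3 values of 75 share dense rank 3.
The 2 values of 76 share dense rank 4.
Remaining distinct values take the next consecutive integers.

1, 4, 5, 4, 3, 3, 2, 6, 3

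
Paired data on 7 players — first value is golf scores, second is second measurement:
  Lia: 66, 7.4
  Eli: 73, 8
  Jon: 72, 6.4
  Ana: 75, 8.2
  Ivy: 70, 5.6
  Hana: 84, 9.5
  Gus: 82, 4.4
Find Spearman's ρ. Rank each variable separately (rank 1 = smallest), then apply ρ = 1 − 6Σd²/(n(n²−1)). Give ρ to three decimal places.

Ranks of variable 1: 1, 4, 3, 5, 2, 7, 6
Ranks of variable 2: 4, 5, 3, 6, 2, 7, 1
d = r₁ − r₂: -3, -1, 0, -1, 0, 0, 5
d²: 9, 1, 0, 1, 0, 0, 25; Σd² = 36
ρ = 1 − 6·36/(7·48) = 1 − 216/336 = 0.357

0.357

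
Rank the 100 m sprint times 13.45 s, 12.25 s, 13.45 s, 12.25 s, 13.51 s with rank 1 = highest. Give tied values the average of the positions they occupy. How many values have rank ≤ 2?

1

Sorted (descending): 13.51, 13.45, 13.45, 12.25, 12.25
The 2 values of 13.45 occupy positions 2–3 → average rank (2+3)/2 = 2.5.
The 2 values of 12.25 occupy positions 4–5 → average rank (4+5)/2 = 4.5.
Ranks ≤ 2: {1} → 1 value.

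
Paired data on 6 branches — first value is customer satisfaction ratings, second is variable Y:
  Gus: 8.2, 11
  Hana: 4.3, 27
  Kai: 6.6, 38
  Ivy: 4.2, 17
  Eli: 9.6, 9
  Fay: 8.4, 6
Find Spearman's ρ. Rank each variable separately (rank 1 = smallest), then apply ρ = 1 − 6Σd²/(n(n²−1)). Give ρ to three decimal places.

-0.714

Ranks of variable 1: 4, 2, 3, 1, 6, 5
Ranks of variable 2: 3, 5, 6, 4, 2, 1
d = r₁ − r₂: 1, -3, -3, -3, 4, 4
d²: 1, 9, 9, 9, 16, 16; Σd² = 60
ρ = 1 − 6·60/(6·35) = 1 − 360/210 = -0.714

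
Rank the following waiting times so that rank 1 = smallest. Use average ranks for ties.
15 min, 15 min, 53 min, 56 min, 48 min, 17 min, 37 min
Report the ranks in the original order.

Sorted (ascending): 15, 15, 17, 37, 48, 53, 56
The 2 values of 15 occupy positions 1–2 → average rank (1+2)/2 = 1.5.

1.5, 1.5, 6, 7, 5, 3, 4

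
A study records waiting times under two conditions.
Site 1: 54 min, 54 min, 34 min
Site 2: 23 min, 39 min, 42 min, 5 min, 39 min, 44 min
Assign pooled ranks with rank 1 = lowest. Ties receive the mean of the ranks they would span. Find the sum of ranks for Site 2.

Sorted (ascending): 5, 23, 34, 39, 39, 42, 44, 54, 54
The 2 values of 39 occupy positions 4–5 → average rank (4+5)/2 = 4.5.
The 2 values of 54 occupy positions 8–9 → average rank (8+9)/2 = 8.5.
Site 2 values → pooled ranks: 23→2, 39→4.5, 42→6, 5→1, 39→4.5, 44→7
Rank sum = 2 + 4.5 + 6 + 1 + 4.5 + 7 = 25

25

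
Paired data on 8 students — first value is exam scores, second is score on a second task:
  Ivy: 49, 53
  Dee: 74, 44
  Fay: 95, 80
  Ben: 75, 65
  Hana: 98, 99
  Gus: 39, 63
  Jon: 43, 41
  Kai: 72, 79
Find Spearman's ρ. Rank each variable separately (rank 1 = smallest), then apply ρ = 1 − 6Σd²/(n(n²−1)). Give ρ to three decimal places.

Ranks of variable 1: 3, 5, 7, 6, 8, 1, 2, 4
Ranks of variable 2: 3, 2, 7, 5, 8, 4, 1, 6
d = r₁ − r₂: 0, 3, 0, 1, 0, -3, 1, -2
d²: 0, 9, 0, 1, 0, 9, 1, 4; Σd² = 24
ρ = 1 − 6·24/(8·63) = 1 − 144/504 = 0.714

0.714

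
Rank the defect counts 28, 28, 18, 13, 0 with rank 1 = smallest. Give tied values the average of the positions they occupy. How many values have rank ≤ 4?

Sorted (ascending): 0, 13, 18, 28, 28
The 2 values of 28 occupy positions 4–5 → average rank (4+5)/2 = 4.5.
Ranks ≤ 4: {1, 2, 3} → 3 values.

3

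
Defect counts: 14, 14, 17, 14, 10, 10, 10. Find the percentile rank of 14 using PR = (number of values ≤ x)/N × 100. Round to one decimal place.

N = 7.
Strictly below 14: 3. Equal to 14: 3.
PR = 6/7 × 100 = 85.7

85.7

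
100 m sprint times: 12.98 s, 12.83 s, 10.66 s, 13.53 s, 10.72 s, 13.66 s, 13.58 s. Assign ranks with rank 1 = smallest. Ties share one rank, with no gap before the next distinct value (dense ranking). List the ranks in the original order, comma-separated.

4, 3, 1, 5, 2, 7, 6

Sorted (ascending): 10.66, 10.72, 12.83, 12.98, 13.53, 13.58, 13.66
No ties — each value takes its position as its rank.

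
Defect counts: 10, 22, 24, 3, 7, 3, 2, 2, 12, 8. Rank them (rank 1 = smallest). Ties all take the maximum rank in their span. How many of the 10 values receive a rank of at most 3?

Sorted (ascending): 2, 2, 3, 3, 7, 8, 10, 12, 22, 24
The 2 values of 2 occupy positions 1–2 → each gets rank 2.
The 2 values of 3 occupy positions 3–4 → each gets rank 4.
Ranks ≤ 3: {2, 2} → 2 values.

2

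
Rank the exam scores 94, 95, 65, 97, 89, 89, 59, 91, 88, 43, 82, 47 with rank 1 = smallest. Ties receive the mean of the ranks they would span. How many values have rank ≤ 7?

6

Sorted (ascending): 43, 47, 59, 65, 82, 88, 89, 89, 91, 94, 95, 97
The 2 values of 89 occupy positions 7–8 → average rank (7+8)/2 = 7.5.
Ranks ≤ 7: {1, 2, 3, 4, 5, 6} → 6 values.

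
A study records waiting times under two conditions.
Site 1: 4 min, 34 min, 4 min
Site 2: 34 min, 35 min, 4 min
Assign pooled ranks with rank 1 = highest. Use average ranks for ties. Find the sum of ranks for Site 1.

12.5

Sorted (descending): 35, 34, 34, 4, 4, 4
The 2 values of 34 occupy positions 2–3 → average rank (2+3)/2 = 2.5.
The 3 values of 4 occupy positions 4–6 → average rank 5.
Site 1 values → pooled ranks: 4→5, 34→2.5, 4→5
Rank sum = 5 + 2.5 + 5 = 12.5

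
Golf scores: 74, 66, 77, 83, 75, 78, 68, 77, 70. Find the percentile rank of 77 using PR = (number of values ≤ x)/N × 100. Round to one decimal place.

77.8

N = 9.
Strictly below 77: 5. Equal to 77: 2.
PR = 7/9 × 100 = 77.8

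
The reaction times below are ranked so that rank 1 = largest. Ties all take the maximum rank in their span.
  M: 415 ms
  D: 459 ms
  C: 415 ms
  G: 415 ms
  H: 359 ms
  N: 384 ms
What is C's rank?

Sorted (descending): 459, 415, 415, 415, 384, 359
The 3 values of 415 occupy positions 2–4 → each gets rank 4.
C has value 415 ms → rank 4.

4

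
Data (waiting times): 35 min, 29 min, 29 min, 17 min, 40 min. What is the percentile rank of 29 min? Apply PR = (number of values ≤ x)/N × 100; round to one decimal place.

N = 5.
Strictly below 29: 1. Equal to 29: 2.
PR = 3/5 × 100 = 60.0

60.0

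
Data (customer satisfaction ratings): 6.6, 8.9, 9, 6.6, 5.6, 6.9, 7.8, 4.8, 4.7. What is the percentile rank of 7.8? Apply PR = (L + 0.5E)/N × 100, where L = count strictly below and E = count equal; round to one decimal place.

N = 9.
Strictly below 7.8: 6. Equal to 7.8: 1.
PR = (6 + 0.5·1)/9 × 100 = 72.2

72.2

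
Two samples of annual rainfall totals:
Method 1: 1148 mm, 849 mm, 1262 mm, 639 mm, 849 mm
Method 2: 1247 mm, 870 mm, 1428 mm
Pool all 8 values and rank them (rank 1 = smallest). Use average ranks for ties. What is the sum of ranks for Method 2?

Sorted (ascending): 639, 849, 849, 870, 1148, 1247, 1262, 1428
The 2 values of 849 occupy positions 2–3 → average rank (2+3)/2 = 2.5.
Method 2 values → pooled ranks: 1247→6, 870→4, 1428→8
Rank sum = 6 + 4 + 8 = 18

18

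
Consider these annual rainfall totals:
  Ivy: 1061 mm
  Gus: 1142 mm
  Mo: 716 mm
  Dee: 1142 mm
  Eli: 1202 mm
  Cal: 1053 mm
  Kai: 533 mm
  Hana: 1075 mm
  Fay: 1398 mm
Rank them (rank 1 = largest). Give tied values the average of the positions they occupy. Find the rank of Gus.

3.5

Sorted (descending): 1398, 1202, 1142, 1142, 1075, 1061, 1053, 716, 533
The 2 values of 1142 occupy positions 3–4 → average rank (3+4)/2 = 3.5.
Gus has value 1142 mm → rank 3.5.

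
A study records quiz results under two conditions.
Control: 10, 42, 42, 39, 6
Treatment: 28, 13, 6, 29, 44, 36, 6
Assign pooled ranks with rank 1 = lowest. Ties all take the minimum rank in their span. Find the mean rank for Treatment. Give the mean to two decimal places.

Sorted (ascending): 6, 6, 6, 10, 13, 28, 29, 36, 39, 42, 42, 44
The 3 values of 6 occupy positions 1–3 → each gets rank 1.
The 2 values of 42 occupy positions 10–11 → each gets rank 10.
Treatment values → pooled ranks: 28→6, 13→5, 6→1, 29→7, 44→12, 36→8, 6→1
Mean rank = (6 + 5 + 1 + 7 + 12 + 8 + 1) / 7 = 5.71

5.71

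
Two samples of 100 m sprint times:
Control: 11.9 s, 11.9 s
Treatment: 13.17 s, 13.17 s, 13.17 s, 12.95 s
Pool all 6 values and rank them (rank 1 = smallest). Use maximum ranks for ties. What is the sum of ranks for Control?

Sorted (ascending): 11.9, 11.9, 12.95, 13.17, 13.17, 13.17
The 2 values of 11.9 occupy positions 1–2 → each gets rank 2.
The 3 values of 13.17 occupy positions 4–6 → each gets rank 6.
Control values → pooled ranks: 11.9→2, 11.9→2
Rank sum = 2 + 2 = 4

4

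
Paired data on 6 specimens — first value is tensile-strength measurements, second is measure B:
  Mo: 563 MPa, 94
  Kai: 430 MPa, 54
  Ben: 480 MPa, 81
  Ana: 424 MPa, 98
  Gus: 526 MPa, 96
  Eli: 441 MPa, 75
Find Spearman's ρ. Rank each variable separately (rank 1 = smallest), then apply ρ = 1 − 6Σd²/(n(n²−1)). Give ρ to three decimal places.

Ranks of variable 1: 6, 2, 4, 1, 5, 3
Ranks of variable 2: 4, 1, 3, 6, 5, 2
d = r₁ − r₂: 2, 1, 1, -5, 0, 1
d²: 4, 1, 1, 25, 0, 1; Σd² = 32
ρ = 1 − 6·32/(6·35) = 1 − 192/210 = 0.086

0.086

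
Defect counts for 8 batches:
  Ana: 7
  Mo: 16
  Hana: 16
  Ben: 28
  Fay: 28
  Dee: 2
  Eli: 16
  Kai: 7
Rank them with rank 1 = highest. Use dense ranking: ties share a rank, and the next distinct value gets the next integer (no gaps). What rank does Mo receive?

Sorted (descending): 28, 28, 16, 16, 16, 7, 7, 2
The 2 values of 28 share dense rank 1.
The 3 values of 16 share dense rank 2.
The 2 values of 7 share dense rank 3.
Remaining distinct values take the next consecutive integers.
Mo has value 16 → rank 2.

2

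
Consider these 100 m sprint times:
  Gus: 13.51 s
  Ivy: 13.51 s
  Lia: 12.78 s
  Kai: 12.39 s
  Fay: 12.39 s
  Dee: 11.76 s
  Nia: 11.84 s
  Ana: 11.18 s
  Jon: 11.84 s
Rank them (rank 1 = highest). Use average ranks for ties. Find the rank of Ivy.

Sorted (descending): 13.51, 13.51, 12.78, 12.39, 12.39, 11.84, 11.84, 11.76, 11.18
The 2 values of 13.51 occupy positions 1–2 → average rank (1+2)/2 = 1.5.
The 2 values of 12.39 occupy positions 4–5 → average rank (4+5)/2 = 4.5.
The 2 values of 11.84 occupy positions 6–7 → average rank (6+7)/2 = 6.5.
Ivy has value 13.51 s → rank 1.5.

1.5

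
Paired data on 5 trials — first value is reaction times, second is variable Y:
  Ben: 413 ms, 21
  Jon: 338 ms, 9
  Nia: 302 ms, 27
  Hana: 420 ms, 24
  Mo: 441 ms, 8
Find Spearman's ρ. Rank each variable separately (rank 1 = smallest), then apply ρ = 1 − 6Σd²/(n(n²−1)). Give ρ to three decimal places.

Ranks of variable 1: 3, 2, 1, 4, 5
Ranks of variable 2: 3, 2, 5, 4, 1
d = r₁ − r₂: 0, 0, -4, 0, 4
d²: 0, 0, 16, 0, 16; Σd² = 32
ρ = 1 − 6·32/(5·24) = 1 − 192/120 = -0.600

-0.600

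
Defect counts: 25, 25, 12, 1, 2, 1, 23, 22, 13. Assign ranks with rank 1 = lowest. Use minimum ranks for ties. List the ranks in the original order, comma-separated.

Sorted (ascending): 1, 1, 2, 12, 13, 22, 23, 25, 25
The 2 values of 1 occupy positions 1–2 → each gets rank 1.
The 2 values of 25 occupy positions 8–9 → each gets rank 8.

8, 8, 4, 1, 3, 1, 7, 6, 5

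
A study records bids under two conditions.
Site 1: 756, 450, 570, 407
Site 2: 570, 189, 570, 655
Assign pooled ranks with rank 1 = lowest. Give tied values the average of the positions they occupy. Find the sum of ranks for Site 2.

18

Sorted (ascending): 189, 407, 450, 570, 570, 570, 655, 756
The 3 values of 570 occupy positions 4–6 → average rank 5.
Site 2 values → pooled ranks: 570→5, 189→1, 570→5, 655→7
Rank sum = 5 + 1 + 5 + 7 = 18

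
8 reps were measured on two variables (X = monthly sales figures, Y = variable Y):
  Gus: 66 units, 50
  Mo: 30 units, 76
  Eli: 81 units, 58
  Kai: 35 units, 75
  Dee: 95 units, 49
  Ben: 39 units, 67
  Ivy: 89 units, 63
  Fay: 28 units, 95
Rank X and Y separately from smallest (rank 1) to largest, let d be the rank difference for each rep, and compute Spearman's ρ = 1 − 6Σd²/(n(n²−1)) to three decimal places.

Ranks of variable 1: 5, 2, 6, 3, 8, 4, 7, 1
Ranks of variable 2: 2, 7, 3, 6, 1, 5, 4, 8
d = r₁ − r₂: 3, -5, 3, -3, 7, -1, 3, -7
d²: 9, 25, 9, 9, 49, 1, 9, 49; Σd² = 160
ρ = 1 − 6·160/(8·63) = 1 − 960/504 = -0.905

-0.905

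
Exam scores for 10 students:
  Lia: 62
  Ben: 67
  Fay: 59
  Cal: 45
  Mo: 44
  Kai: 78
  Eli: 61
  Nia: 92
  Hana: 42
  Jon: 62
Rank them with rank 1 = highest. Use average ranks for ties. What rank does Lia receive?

Sorted (descending): 92, 78, 67, 62, 62, 61, 59, 45, 44, 42
The 2 values of 62 occupy positions 4–5 → average rank (4+5)/2 = 4.5.
Lia has value 62 → rank 4.5.

4.5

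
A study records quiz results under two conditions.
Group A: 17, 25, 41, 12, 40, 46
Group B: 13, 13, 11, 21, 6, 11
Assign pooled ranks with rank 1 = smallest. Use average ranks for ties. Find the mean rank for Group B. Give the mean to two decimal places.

Sorted (ascending): 6, 11, 11, 12, 13, 13, 17, 21, 25, 40, 41, 46
The 2 values of 11 occupy positions 2–3 → average rank (2+3)/2 = 2.5.
The 2 values of 13 occupy positions 5–6 → average rank (5+6)/2 = 5.5.
Group B values → pooled ranks: 13→5.5, 13→5.5, 11→2.5, 21→8, 6→1, 11→2.5
Mean rank = (5.5 + 5.5 + 2.5 + 8 + 1 + 2.5) / 6 = 4.17

4.17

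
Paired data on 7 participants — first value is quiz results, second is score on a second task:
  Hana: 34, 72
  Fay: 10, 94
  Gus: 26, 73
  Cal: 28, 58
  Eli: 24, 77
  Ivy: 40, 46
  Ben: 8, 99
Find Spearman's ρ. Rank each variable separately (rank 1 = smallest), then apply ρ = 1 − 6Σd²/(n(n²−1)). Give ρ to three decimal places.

-0.964

Ranks of variable 1: 6, 2, 4, 5, 3, 7, 1
Ranks of variable 2: 3, 6, 4, 2, 5, 1, 7
d = r₁ − r₂: 3, -4, 0, 3, -2, 6, -6
d²: 9, 16, 0, 9, 4, 36, 36; Σd² = 110
ρ = 1 − 6·110/(7·48) = 1 − 660/336 = -0.964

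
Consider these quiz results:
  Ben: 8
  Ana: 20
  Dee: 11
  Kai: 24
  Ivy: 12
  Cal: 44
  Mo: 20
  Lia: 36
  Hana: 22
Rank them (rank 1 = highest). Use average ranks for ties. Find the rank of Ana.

5.5

Sorted (descending): 44, 36, 24, 22, 20, 20, 12, 11, 8
The 2 values of 20 occupy positions 5–6 → average rank (5+6)/2 = 5.5.
Ana has value 20 → rank 5.5.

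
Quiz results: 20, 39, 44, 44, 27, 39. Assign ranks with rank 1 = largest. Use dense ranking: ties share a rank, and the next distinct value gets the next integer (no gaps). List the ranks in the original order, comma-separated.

4, 2, 1, 1, 3, 2

Sorted (descending): 44, 44, 39, 39, 27, 20
The 2 values of 44 share dense rank 1.
The 2 values of 39 share dense rank 2.
Remaining distinct values take the next consecutive integers.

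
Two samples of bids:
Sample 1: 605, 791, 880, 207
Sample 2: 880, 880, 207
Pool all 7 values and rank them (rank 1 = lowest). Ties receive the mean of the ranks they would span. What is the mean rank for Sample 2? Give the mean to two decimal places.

4.50

Sorted (ascending): 207, 207, 605, 791, 880, 880, 880
The 2 values of 207 occupy positions 1–2 → average rank (1+2)/2 = 1.5.
The 3 values of 880 occupy positions 5–7 → average rank 6.
Sample 2 values → pooled ranks: 880→6, 880→6, 207→1.5
Mean rank = (6 + 6 + 1.5) / 3 = 4.50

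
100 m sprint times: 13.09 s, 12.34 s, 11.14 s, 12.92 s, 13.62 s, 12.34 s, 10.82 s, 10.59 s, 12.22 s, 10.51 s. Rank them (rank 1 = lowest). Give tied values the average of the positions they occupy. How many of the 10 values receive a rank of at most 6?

5

Sorted (ascending): 10.51, 10.59, 10.82, 11.14, 12.22, 12.34, 12.34, 12.92, 13.09, 13.62
The 2 values of 12.34 occupy positions 6–7 → average rank (6+7)/2 = 6.5.
Ranks ≤ 6: {1, 2, 3, 4, 5} → 5 values.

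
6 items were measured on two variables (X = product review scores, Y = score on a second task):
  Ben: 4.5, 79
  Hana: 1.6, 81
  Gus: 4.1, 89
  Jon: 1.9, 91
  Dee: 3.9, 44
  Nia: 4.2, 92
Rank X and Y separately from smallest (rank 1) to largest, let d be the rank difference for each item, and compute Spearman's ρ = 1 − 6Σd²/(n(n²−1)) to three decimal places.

0.029

Ranks of variable 1: 6, 1, 4, 2, 3, 5
Ranks of variable 2: 2, 3, 4, 5, 1, 6
d = r₁ − r₂: 4, -2, 0, -3, 2, -1
d²: 16, 4, 0, 9, 4, 1; Σd² = 34
ρ = 1 − 6·34/(6·35) = 1 − 204/210 = 0.029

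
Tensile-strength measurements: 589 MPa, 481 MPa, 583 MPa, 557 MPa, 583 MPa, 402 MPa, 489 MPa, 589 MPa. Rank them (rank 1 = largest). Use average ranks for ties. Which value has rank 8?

Sorted (descending): 589, 589, 583, 583, 557, 489, 481, 402
The 2 values of 589 occupy positions 1–2 → average rank (1+2)/2 = 1.5.
The 2 values of 583 occupy positions 3–4 → average rank (3+4)/2 = 3.5.
Rank 8 → value 402.

402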